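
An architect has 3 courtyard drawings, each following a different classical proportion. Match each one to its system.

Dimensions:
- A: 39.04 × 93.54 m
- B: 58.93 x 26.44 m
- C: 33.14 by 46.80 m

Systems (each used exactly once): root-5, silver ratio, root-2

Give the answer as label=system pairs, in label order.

Ratios: A ≈ 2.396; B ≈ 2.229; C ≈ 1.412.
Targets: root-5 ≈ 2.236; silver ratio ≈ 2.414; root-2 ≈ 1.414.

A=silver ratio, B=root-5, C=root-2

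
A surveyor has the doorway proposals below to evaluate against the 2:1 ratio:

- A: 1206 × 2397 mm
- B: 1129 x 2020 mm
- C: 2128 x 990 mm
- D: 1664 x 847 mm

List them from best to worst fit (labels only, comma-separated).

A, D, C, B

A: 2397/1206 ≈ 1.988 → |1.988 − 2.000| = 0.012
B: 2020/1129 ≈ 1.789 → |1.789 − 2.000| = 0.211
C: 2128/990 ≈ 2.149 → |2.149 − 2.000| = 0.149
D: 1664/847 ≈ 1.965 → |1.965 − 2.000| = 0.035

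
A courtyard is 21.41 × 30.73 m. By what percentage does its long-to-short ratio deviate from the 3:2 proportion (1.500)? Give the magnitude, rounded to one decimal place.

Ratio = 30.73 / 21.41 ≈ 1.4353.
Ideal 3:2 = 1.5000. |1.4353 − 1.5000| / 1.5000 ≈ 4.31% → 4.3%.

4.3%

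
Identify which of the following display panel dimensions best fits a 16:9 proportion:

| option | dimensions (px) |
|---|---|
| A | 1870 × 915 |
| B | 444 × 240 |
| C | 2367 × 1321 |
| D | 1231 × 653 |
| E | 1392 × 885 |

C

Ratios (long/short): A ≈ 2.044; B ≈ 1.850; C ≈ 1.792; D ≈ 1.885; E ≈ 1.573.
16:9 ≈ 1.778; option C is nearest (Δ 0.014).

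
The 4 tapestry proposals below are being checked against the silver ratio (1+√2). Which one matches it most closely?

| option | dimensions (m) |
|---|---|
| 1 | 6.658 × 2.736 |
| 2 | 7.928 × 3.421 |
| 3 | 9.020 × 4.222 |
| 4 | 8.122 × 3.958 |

1

Target silver ratio ≈ 2.414.
1: 2.433 (Δ0.019)  2: 2.317 (Δ0.097)  3: 2.136 (Δ0.278)  4: 2.052 (Δ0.362)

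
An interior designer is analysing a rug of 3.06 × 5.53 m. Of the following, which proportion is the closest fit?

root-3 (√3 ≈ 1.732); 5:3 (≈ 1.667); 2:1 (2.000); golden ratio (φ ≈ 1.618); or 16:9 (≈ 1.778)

16:9

Ratio = 5.53 / 3.06 ≈ 1.807.
Distances: root-3 1.732 (Δ 0.075); 5:3 1.667 (Δ 0.140); 2:1 2.000 (Δ 0.193); golden ratio 1.618 (Δ 0.189); 16:9 1.778 (Δ 0.029).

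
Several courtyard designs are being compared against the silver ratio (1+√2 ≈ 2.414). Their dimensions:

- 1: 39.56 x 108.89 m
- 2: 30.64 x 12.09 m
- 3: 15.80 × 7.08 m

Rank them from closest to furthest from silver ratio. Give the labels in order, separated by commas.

1: 108.89/39.56 ≈ 2.753 → |2.753 − 2.414| = 0.339
2: 30.64/12.09 ≈ 2.534 → |2.534 − 2.414| = 0.120
3: 15.80/7.08 ≈ 2.232 → |2.232 − 2.414| = 0.182

2, 3, 1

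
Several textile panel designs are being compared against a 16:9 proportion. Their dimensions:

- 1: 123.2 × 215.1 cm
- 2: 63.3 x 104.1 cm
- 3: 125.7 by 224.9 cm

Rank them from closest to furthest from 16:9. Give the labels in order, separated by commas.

3, 1, 2

1: 215.1/123.2 ≈ 1.746 → |1.746 − 1.778| = 0.032
2: 104.1/63.3 ≈ 1.645 → |1.645 − 1.778| = 0.133
3: 224.9/125.7 ≈ 1.789 → |1.789 − 1.778| = 0.011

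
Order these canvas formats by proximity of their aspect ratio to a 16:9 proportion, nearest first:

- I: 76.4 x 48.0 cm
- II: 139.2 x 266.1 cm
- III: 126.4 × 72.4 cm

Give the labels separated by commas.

I: 76.4/48.0 ≈ 1.592 → |1.592 − 1.778| = 0.186
II: 266.1/139.2 ≈ 1.912 → |1.912 − 1.778| = 0.134
III: 126.4/72.4 ≈ 1.746 → |1.746 − 1.778| = 0.032

III, II, I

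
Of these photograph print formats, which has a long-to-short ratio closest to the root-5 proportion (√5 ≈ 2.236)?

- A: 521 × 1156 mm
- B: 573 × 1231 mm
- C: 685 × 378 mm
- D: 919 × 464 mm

A

Target root-5 ≈ 2.236.
A: 2.219 (Δ0.017)  B: 2.148 (Δ0.088)  C: 1.812 (Δ0.424)  D: 1.981 (Δ0.255)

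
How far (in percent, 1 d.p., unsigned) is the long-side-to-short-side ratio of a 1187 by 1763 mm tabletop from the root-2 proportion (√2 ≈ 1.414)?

5.0%

Ratio = 1763 / 1187 ≈ 1.4853.
Ideal root-2 ≈ 1.4142. |1.4853 − 1.4142| / 1.4142 ≈ 5.03% → 5.0%.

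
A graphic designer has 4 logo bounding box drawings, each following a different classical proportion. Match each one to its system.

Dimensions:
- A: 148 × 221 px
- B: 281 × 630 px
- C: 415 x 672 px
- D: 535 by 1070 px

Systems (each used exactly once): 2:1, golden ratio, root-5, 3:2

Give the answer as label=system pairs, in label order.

A=3:2, B=root-5, C=golden ratio, D=2:1

Ratios: A ≈ 1.493; B ≈ 2.242; C ≈ 1.619; D ≈ 2.000.
Targets: 2:1 ≈ 2.000; golden ratio ≈ 1.618; root-5 ≈ 2.236; 3:2 ≈ 1.500.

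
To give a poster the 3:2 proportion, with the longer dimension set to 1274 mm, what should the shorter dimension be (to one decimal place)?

849.3 mm

3:2 = 1.50000.
Shorter side = 1274 ÷ 1.50000 ≈ 849.333 → 849.3 mm.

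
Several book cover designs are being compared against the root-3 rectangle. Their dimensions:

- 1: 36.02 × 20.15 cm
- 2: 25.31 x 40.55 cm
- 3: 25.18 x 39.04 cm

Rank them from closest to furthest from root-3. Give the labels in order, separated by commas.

1, 2, 3

1: 36.02/20.15 ≈ 1.788 → |1.788 − 1.732| = 0.056
2: 40.55/25.31 ≈ 1.602 → |1.602 − 1.732| = 0.130
3: 39.04/25.18 ≈ 1.550 → |1.550 − 1.732| = 0.182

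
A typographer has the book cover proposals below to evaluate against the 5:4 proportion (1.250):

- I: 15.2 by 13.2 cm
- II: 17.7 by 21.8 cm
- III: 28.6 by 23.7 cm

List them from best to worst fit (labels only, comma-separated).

II, III, I

Ratios: I = 15.2 / 13.2 ≈ 1.152; II = 21.8 / 17.7 ≈ 1.232; III = 28.6 / 23.7 ≈ 1.207.
|Δ from 1.250|: I 0.098; II 0.018; III 0.043.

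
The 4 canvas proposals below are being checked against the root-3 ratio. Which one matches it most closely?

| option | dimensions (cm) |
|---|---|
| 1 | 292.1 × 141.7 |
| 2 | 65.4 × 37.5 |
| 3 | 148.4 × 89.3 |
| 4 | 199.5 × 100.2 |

Ratios (long/short): 1 ≈ 2.061; 2 ≈ 1.744; 3 ≈ 1.662; 4 ≈ 1.991.
root-3 ≈ 1.732; option 2 is nearest (Δ 0.012).

2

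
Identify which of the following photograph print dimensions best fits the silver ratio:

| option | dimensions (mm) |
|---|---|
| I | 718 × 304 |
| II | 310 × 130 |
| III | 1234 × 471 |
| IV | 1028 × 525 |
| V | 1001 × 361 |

Ratios (long/short): I ≈ 2.362; II ≈ 2.385; III ≈ 2.620; IV ≈ 1.958; V ≈ 2.773.
silver ratio ≈ 2.414; option II is nearest (Δ 0.029).

II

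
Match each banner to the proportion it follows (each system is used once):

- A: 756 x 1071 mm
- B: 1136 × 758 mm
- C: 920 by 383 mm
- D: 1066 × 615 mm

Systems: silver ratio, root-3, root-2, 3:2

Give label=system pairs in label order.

A=root-2, B=3:2, C=silver ratio, D=root-3

Ratios: A ≈ 1.417; B ≈ 1.499; C ≈ 2.402; D ≈ 1.733.
Targets: silver ratio ≈ 2.414; root-3 ≈ 1.732; root-2 ≈ 1.414; 3:2 ≈ 1.500.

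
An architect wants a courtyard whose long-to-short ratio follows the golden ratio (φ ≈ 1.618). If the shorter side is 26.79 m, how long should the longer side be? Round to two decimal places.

43.35 m

golden ratio ≈ 1.61803.
Longer side = 26.79 × 1.61803 ≈ 43.3470 → 43.35 m.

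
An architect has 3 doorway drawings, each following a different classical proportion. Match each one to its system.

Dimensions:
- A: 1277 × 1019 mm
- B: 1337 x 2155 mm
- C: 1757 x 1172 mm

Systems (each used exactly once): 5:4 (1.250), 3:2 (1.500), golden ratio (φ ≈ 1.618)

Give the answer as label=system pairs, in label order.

A = 1277/1019 ≈ 1.253 → 5:4 (1.250)
B = 2155/1337 ≈ 1.612 → golden ratio (1.618)
C = 1757/1172 ≈ 1.499 → 3:2 (1.500)

A=5:4, B=golden ratio, C=3:2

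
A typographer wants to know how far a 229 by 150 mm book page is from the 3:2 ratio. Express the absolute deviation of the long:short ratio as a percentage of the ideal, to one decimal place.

Ratio = 229 / 150 ≈ 1.5267.
Ideal 3:2 = 1.5000. |1.5267 − 1.5000| / 1.5000 ≈ 1.78% → 1.8%.

1.8%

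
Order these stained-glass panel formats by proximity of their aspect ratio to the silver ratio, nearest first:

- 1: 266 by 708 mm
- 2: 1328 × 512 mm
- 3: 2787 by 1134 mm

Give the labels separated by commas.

Ratios: 1 = 708 / 266 ≈ 2.662; 2 = 1328 / 512 ≈ 2.594; 3 = 2787 / 1134 ≈ 2.458.
|Δ from 2.414|: 1 0.248; 2 0.180; 3 0.044.

3, 2, 1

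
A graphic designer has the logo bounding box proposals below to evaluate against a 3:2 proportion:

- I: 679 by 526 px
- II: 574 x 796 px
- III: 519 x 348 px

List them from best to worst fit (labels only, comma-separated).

Ratios: I = 679 / 526 ≈ 1.291; II = 796 / 574 ≈ 1.387; III = 519 / 348 ≈ 1.491.
|Δ from 1.500|: I 0.209; II 0.113; III 0.009.

III, II, I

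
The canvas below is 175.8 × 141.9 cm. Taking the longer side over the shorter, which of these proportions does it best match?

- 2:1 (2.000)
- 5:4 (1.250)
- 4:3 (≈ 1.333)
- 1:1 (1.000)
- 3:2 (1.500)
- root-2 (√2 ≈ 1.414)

5:4

175.8/141.9 ≈ 1.239. Nearest candidates are 5:4 (1.250, off by 0.011) and 4:3 (1.333, off by 0.094).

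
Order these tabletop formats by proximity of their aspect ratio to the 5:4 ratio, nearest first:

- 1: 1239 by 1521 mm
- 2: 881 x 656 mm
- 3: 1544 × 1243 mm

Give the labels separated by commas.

3, 1, 2

1: 1521/1239 ≈ 1.228 → |1.228 − 1.250| = 0.022
2: 881/656 ≈ 1.343 → |1.343 − 1.250| = 0.093
3: 1544/1243 ≈ 1.242 → |1.242 − 1.250| = 0.008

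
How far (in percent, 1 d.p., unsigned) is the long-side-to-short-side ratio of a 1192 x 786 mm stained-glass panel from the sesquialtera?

Ratio = 1192 / 786 ≈ 1.5165.
Ideal 3:2 = 1.5000. |1.5165 − 1.5000| / 1.5000 ≈ 1.10% → 1.1%.

1.1%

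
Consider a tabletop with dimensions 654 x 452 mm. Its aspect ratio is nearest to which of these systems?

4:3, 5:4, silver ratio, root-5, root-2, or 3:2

654/452 ≈ 1.447. Nearest candidates are root-2 (1.414, off by 0.033) and 3:2 (1.500, off by 0.053).

root-2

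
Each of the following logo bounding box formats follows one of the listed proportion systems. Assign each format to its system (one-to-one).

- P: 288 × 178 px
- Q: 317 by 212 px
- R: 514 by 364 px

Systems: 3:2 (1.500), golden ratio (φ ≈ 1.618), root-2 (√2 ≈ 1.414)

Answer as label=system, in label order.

P = 288/178 ≈ 1.618 → golden ratio (1.618)
Q = 317/212 ≈ 1.495 → 3:2 (1.500)
R = 514/364 ≈ 1.412 → root-2 (1.414)

P=golden ratio, Q=3:2, R=root-2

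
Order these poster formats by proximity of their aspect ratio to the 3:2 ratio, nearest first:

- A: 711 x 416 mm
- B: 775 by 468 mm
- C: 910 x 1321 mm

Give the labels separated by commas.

C, B, A

Ratios: A = 711 / 416 ≈ 1.709; B = 775 / 468 ≈ 1.656; C = 1321 / 910 ≈ 1.452.
|Δ from 1.500|: A 0.209; B 0.156; C 0.048.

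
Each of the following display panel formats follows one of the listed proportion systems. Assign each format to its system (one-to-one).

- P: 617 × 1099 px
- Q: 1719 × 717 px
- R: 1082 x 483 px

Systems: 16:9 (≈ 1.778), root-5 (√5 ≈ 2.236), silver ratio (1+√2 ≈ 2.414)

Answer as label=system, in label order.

P=16:9, Q=silver ratio, R=root-5

Ratios: P ≈ 1.781; Q ≈ 2.397; R ≈ 2.240.
Targets: 16:9 ≈ 1.778; root-5 ≈ 2.236; silver ratio ≈ 2.414.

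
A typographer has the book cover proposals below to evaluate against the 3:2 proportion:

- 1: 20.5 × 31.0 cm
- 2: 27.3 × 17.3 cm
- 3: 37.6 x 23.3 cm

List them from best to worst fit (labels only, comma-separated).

Ratios: 1 = 31.0 / 20.5 ≈ 1.512; 2 = 27.3 / 17.3 ≈ 1.578; 3 = 37.6 / 23.3 ≈ 1.614.
|Δ from 1.500|: 1 0.012; 2 0.078; 3 0.114.

1, 2, 3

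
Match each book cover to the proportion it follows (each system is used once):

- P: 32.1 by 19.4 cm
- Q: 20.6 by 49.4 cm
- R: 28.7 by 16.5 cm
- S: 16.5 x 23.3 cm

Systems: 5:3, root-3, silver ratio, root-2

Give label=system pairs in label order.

P=5:3, Q=silver ratio, R=root-3, S=root-2

P = 32.1/19.4 ≈ 1.655 → 5:3 (1.667)
Q = 49.4/20.6 ≈ 2.398 → silver ratio (2.414)
R = 28.7/16.5 ≈ 1.739 → root-3 (1.732)
S = 23.3/16.5 ≈ 1.412 → root-2 (1.414)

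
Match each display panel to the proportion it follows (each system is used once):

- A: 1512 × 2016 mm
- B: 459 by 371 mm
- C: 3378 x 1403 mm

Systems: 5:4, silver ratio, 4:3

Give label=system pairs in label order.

A=4:3, B=5:4, C=silver ratio

A = 2016/1512 ≈ 1.333 → 4:3 (1.333)
B = 459/371 ≈ 1.237 → 5:4 (1.250)
C = 3378/1403 ≈ 2.408 → silver ratio (2.414)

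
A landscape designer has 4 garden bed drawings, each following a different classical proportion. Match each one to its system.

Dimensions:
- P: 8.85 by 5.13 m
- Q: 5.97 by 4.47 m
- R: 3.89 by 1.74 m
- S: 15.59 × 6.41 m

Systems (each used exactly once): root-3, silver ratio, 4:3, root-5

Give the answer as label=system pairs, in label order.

Ratios: P ≈ 1.725; Q ≈ 1.336; R ≈ 2.236; S ≈ 2.432.
Targets: root-3 ≈ 1.732; silver ratio ≈ 2.414; 4:3 ≈ 1.333; root-5 ≈ 2.236.

P=root-3, Q=4:3, R=root-5, S=silver ratio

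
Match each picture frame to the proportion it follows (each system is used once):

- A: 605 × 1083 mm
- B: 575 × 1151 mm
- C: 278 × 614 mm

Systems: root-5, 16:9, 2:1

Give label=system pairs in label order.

A=16:9, B=2:1, C=root-5

A = 1083/605 ≈ 1.790 → 16:9 (1.778)
B = 1151/575 ≈ 2.002 → 2:1 (2.000)
C = 614/278 ≈ 2.209 → root-5 (2.236)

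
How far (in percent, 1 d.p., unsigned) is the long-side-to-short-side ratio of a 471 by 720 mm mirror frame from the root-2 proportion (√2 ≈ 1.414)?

Ratio = 720 / 471 ≈ 1.5287.
Ideal root-2 ≈ 1.4142. |1.5287 − 1.4142| / 1.4142 ≈ 8.10% → 8.1%.

8.1%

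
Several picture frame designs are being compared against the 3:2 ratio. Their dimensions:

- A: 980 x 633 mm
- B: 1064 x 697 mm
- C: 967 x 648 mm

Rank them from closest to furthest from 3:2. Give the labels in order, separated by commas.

C, B, A

Ratios: A = 980 / 633 ≈ 1.548; B = 1064 / 697 ≈ 1.527; C = 967 / 648 ≈ 1.492.
|Δ from 1.500|: A 0.048; B 0.027; C 0.008.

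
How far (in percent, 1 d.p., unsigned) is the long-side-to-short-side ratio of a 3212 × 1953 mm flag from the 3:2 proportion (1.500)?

9.6%

Ratio = 3212 / 1953 ≈ 1.6446.
Ideal 3:2 = 1.5000. |1.6446 − 1.5000| / 1.5000 ≈ 9.64% → 9.6%.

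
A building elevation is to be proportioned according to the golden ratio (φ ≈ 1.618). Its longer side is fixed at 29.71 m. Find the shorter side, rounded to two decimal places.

18.36 m

golden ratio ≈ 1.61803.
Shorter side = 29.71 ÷ 1.61803 ≈ 18.3618 → 18.36 m.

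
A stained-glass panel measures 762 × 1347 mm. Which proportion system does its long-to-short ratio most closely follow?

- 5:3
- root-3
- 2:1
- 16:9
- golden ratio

1347/762 ≈ 1.768. Nearest candidates are 16:9 (1.778, off by 0.010) and root-3 (1.732, off by 0.036).

16:9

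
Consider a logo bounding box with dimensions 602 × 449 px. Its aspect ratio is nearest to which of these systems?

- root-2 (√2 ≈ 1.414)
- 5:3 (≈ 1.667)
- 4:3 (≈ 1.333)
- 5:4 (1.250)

4:3

602/449 ≈ 1.341. Nearest candidates are 4:3 (1.333, off by 0.008) and root-2 (1.414, off by 0.073).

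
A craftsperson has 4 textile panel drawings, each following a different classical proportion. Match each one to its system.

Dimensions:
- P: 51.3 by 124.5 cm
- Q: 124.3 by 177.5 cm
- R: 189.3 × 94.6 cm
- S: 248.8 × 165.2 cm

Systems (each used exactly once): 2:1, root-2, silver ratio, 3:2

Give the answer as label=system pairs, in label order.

P=silver ratio, Q=root-2, R=2:1, S=3:2

Ratios: P ≈ 2.427; Q ≈ 1.428; R ≈ 2.001; S ≈ 1.506.
Targets: 2:1 ≈ 2.000; root-2 ≈ 1.414; silver ratio ≈ 2.414; 3:2 ≈ 1.500.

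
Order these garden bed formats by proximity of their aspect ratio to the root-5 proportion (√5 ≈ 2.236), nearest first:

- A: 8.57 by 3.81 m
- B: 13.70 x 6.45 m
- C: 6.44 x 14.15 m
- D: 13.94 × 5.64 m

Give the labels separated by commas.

A, C, B, D

A: 8.57/3.81 ≈ 2.249 → |2.249 − 2.236| = 0.013
B: 13.70/6.45 ≈ 2.124 → |2.124 − 2.236| = 0.112
C: 14.15/6.44 ≈ 2.197 → |2.197 − 2.236| = 0.039
D: 13.94/5.64 ≈ 2.472 → |2.472 − 2.236| = 0.236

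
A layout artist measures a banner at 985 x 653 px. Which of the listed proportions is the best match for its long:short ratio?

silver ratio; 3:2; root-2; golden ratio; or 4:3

Ratio = 985 / 653 ≈ 1.508.
Distances: silver ratio 2.414 (Δ 0.906); 3:2 1.500 (Δ 0.008); root-2 1.414 (Δ 0.094); golden ratio 1.618 (Δ 0.110); 4:3 1.333 (Δ 0.175).

3:2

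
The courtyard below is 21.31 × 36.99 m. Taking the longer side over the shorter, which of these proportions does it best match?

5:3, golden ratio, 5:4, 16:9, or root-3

root-3

Ratio = 36.99 / 21.31 ≈ 1.736.
Distances: 5:3 1.667 (Δ 0.069); golden ratio 1.618 (Δ 0.118); 5:4 1.250 (Δ 0.486); 16:9 1.778 (Δ 0.042); root-3 1.732 (Δ 0.004).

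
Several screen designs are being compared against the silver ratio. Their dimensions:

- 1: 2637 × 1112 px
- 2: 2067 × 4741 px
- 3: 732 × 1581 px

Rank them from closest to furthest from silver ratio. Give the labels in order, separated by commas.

1, 2, 3

1: 2637/1112 ≈ 2.371 → |2.371 − 2.414| = 0.043
2: 4741/2067 ≈ 2.294 → |2.294 − 2.414| = 0.120
3: 1581/732 ≈ 2.160 → |2.160 − 2.414| = 0.254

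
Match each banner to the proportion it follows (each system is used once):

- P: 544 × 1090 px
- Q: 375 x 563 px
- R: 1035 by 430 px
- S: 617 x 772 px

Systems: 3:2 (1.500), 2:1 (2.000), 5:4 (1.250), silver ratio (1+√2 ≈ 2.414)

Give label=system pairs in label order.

P=2:1, Q=3:2, R=silver ratio, S=5:4

Ratios: P ≈ 2.004; Q ≈ 1.501; R ≈ 2.407; S ≈ 1.251.
Targets: 3:2 ≈ 1.500; 2:1 ≈ 2.000; 5:4 ≈ 1.250; silver ratio ≈ 2.414.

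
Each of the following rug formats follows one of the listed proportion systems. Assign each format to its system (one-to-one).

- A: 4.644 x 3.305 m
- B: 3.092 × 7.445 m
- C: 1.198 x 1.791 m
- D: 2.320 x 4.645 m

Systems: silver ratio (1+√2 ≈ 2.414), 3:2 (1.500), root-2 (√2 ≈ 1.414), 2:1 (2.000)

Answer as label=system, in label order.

A=root-2, B=silver ratio, C=3:2, D=2:1

A = 4.644/3.305 ≈ 1.405 → root-2 (1.414)
B = 7.445/3.092 ≈ 2.408 → silver ratio (2.414)
C = 1.791/1.198 ≈ 1.495 → 3:2 (1.500)
D = 4.645/2.320 ≈ 2.002 → 2:1 (2.000)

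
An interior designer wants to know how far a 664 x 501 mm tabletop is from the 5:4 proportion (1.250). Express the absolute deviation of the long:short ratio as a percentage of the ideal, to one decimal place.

Ratio = 664 / 501 ≈ 1.3253.
Ideal 5:4 = 1.2500. |1.3253 − 1.2500| / 1.2500 ≈ 6.02% → 6.0%.

6.0%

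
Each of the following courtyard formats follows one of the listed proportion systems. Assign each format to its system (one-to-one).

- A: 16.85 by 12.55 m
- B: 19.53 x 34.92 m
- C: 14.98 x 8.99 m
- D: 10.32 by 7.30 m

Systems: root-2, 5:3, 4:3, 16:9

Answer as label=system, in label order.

A = 16.85/12.55 ≈ 1.343 → 4:3 (1.333)
B = 34.92/19.53 ≈ 1.788 → 16:9 (1.778)
C = 14.98/8.99 ≈ 1.666 → 5:3 (1.667)
D = 10.32/7.30 ≈ 1.414 → root-2 (1.414)

A=4:3, B=16:9, C=5:3, D=root-2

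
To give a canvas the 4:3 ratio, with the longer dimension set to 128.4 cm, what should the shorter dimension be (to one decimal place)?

4:3 ≈ 1.33333.
Shorter side = 128.4 ÷ 1.33333 ≈ 96.300 → 96.3 cm.

96.3 cm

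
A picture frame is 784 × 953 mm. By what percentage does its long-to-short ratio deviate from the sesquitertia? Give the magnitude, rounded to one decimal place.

Ratio = 953 / 784 ≈ 1.2156.
Ideal 4:3 ≈ 1.3333. |1.2156 − 1.3333| / 1.3333 ≈ 8.83% → 8.8%.

8.8%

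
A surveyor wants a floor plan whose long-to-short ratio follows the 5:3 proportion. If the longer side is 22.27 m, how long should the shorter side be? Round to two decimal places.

5:3 ≈ 1.66667.
Shorter side = 22.27 ÷ 1.66667 ≈ 13.3620 → 13.36 m.

13.36 m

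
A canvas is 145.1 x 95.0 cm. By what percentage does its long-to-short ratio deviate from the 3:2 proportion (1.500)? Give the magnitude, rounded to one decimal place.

Ratio = 145.1 / 95.0 ≈ 1.5274.
Ideal 3:2 = 1.5000. |1.5274 − 1.5000| / 1.5000 ≈ 1.83% → 1.8%.

1.8%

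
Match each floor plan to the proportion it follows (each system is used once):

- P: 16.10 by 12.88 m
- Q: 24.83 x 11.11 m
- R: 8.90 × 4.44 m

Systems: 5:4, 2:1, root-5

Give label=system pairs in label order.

P=5:4, Q=root-5, R=2:1

P = 16.10/12.88 ≈ 1.250 → 5:4 (1.250)
Q = 24.83/11.11 ≈ 2.235 → root-5 (2.236)
R = 8.90/4.44 ≈ 2.005 → 2:1 (2.000)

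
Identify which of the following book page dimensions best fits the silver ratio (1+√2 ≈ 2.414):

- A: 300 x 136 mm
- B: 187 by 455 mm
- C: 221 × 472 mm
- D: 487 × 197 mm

B

Ratios (long/short): A ≈ 2.206; B ≈ 2.433; C ≈ 2.136; D ≈ 2.472.
silver ratio ≈ 2.414; option B is nearest (Δ 0.019).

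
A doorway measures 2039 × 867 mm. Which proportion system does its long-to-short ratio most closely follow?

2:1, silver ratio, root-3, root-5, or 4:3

silver ratio

2039/867 ≈ 2.352. Nearest candidates are silver ratio (2.414, off by 0.062) and root-5 (2.236, off by 0.116).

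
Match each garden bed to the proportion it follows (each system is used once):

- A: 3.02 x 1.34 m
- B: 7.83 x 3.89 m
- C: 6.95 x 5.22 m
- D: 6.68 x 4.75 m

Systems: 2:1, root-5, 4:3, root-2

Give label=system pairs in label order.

A=root-5, B=2:1, C=4:3, D=root-2

A = 3.02/1.34 ≈ 2.254 → root-5 (2.236)
B = 7.83/3.89 ≈ 2.013 → 2:1 (2.000)
C = 6.95/5.22 ≈ 1.331 → 4:3 (1.333)
D = 6.68/4.75 ≈ 1.406 → root-2 (1.414)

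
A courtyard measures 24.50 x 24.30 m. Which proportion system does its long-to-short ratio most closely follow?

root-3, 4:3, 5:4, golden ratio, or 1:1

1:1

24.50/24.30 ≈ 1.008. Nearest candidates are 1:1 (1.000, off by 0.008) and 5:4 (1.250, off by 0.242).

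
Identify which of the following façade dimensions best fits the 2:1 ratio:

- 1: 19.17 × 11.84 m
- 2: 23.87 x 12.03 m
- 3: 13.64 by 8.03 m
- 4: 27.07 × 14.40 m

2

Target 2:1 ≈ 2.000.
1: 1.619 (Δ0.381)  2: 1.984 (Δ0.016)  3: 1.699 (Δ0.301)  4: 1.880 (Δ0.120)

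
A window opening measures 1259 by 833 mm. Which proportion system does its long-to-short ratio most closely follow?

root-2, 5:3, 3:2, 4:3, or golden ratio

Ratio = 1259 / 833 ≈ 1.511.
Distances: root-2 1.414 (Δ 0.097); 5:3 1.667 (Δ 0.156); 3:2 1.500 (Δ 0.011); 4:3 1.333 (Δ 0.178); golden ratio 1.618 (Δ 0.107).

3:2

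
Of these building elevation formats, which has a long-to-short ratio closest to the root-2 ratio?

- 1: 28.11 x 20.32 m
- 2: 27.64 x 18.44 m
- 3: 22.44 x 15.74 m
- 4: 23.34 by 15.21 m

Ratios (long/short): 1 ≈ 1.383; 2 ≈ 1.499; 3 ≈ 1.426; 4 ≈ 1.535.
root-2 ≈ 1.414; option 3 is nearest (Δ 0.012).

3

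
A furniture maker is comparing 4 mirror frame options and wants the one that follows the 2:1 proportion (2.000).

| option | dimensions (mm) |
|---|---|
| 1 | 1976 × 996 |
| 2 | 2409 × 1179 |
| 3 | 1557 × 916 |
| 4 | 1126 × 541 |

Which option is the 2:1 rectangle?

Ratios (long/short): 1 ≈ 1.984; 2 ≈ 2.043; 3 ≈ 1.700; 4 ≈ 2.081.
2:1 ≈ 2.000; option 1 is nearest (Δ 0.016).

1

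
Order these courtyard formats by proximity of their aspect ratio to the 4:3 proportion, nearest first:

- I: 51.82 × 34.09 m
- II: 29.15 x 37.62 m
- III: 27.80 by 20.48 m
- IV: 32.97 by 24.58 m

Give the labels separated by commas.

Ratios: I = 51.82 / 34.09 ≈ 1.520; II = 37.62 / 29.15 ≈ 1.291; III = 27.80 / 20.48 ≈ 1.357; IV = 32.97 / 24.58 ≈ 1.341.
|Δ from 1.333|: I 0.187; II 0.042; III 0.024; IV 0.008.

IV, III, II, I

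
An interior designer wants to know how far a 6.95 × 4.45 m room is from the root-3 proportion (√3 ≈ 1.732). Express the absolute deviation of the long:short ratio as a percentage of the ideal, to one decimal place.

9.8%

Ratio = 6.95 / 4.45 ≈ 1.5618.
Ideal root-3 ≈ 1.7321. |1.5618 − 1.7321| / 1.7321 ≈ 9.83% → 9.8%.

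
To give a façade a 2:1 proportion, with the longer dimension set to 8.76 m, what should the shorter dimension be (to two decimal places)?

2:1 = 2.00000.
Shorter side = 8.76 ÷ 2.00000 ≈ 4.3800 → 4.38 m.

4.38 m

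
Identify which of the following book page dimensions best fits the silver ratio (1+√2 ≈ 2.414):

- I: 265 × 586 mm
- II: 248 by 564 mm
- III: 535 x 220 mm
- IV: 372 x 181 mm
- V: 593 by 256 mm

Ratios (long/short): I ≈ 2.211; II ≈ 2.274; III ≈ 2.432; IV ≈ 2.055; V ≈ 2.316.
silver ratio ≈ 2.414; option III is nearest (Δ 0.018).

III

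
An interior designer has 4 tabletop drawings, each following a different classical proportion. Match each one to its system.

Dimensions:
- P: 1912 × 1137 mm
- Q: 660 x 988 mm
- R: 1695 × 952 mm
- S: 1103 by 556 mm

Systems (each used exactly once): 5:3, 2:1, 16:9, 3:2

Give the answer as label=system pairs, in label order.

Ratios: P ≈ 1.682; Q ≈ 1.497; R ≈ 1.780; S ≈ 1.984.
Targets: 5:3 ≈ 1.667; 2:1 ≈ 2.000; 16:9 ≈ 1.778; 3:2 ≈ 1.500.

P=5:3, Q=3:2, R=16:9, S=2:1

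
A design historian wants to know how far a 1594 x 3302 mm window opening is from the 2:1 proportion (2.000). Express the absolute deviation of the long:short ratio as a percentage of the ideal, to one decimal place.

Ratio = 3302 / 1594 ≈ 2.0715.
Ideal 2:1 = 2.0000. |2.0715 − 2.0000| / 2.0000 ≈ 3.57% → 3.6%.

3.6%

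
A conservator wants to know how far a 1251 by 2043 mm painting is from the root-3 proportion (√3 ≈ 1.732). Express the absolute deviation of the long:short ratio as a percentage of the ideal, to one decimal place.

Ratio = 2043 / 1251 ≈ 1.6331.
Ideal root-3 ≈ 1.7321. |1.6331 − 1.7321| / 1.7321 ≈ 5.72% → 5.7%.

5.7%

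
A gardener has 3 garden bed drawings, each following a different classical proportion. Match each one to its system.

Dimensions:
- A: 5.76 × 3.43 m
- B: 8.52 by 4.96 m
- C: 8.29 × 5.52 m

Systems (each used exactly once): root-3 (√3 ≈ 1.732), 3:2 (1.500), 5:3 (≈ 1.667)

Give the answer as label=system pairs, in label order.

A = 5.76/3.43 ≈ 1.679 → 5:3 (1.667)
B = 8.52/4.96 ≈ 1.718 → root-3 (1.732)
C = 8.29/5.52 ≈ 1.502 → 3:2 (1.500)

A=5:3, B=root-3, C=3:2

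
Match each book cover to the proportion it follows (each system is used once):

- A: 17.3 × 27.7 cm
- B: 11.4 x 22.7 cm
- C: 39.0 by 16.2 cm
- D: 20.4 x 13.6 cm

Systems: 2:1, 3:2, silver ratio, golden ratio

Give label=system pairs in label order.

A=golden ratio, B=2:1, C=silver ratio, D=3:2

A = 27.7/17.3 ≈ 1.601 → golden ratio (1.618)
B = 22.7/11.4 ≈ 1.991 → 2:1 (2.000)
C = 39.0/16.2 ≈ 2.407 → silver ratio (2.414)
D = 20.4/13.6 ≈ 1.500 → 3:2 (1.500)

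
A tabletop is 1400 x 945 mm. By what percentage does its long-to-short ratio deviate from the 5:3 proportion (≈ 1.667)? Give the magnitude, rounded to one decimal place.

11.1%

Ratio = 1400 / 945 ≈ 1.4815.
Ideal 5:3 ≈ 1.6667. |1.4815 − 1.6667| / 1.6667 ≈ 11.11% → 11.1%.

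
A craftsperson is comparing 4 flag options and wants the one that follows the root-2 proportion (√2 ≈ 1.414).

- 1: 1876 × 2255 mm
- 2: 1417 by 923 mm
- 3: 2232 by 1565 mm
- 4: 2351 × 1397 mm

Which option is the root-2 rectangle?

Target root-2 ≈ 1.414.
1: 1.202 (Δ0.212)  2: 1.535 (Δ0.121)  3: 1.426 (Δ0.012)  4: 1.683 (Δ0.269)

3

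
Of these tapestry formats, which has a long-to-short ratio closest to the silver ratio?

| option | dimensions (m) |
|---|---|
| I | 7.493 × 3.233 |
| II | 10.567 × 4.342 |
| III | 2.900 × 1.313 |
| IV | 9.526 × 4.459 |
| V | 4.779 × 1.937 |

II

Target silver ratio ≈ 2.414.
I: 2.318 (Δ0.096)  II: 2.434 (Δ0.020)  III: 2.209 (Δ0.205)  IV: 2.136 (Δ0.278)  V: 2.467 (Δ0.053)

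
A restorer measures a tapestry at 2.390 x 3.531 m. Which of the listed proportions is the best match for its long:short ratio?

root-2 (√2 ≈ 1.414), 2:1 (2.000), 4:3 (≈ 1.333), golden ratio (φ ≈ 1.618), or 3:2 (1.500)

Ratio = 3.531 / 2.390 ≈ 1.477.
Distances: root-2 1.414 (Δ 0.063); 2:1 2.000 (Δ 0.523); 4:3 1.333 (Δ 0.144); golden ratio 1.618 (Δ 0.141); 3:2 1.500 (Δ 0.023).

3:2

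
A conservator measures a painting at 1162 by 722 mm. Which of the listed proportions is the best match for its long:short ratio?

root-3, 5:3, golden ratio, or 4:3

golden ratio

Ratio = 1162 / 722 ≈ 1.609.
Distances: root-3 1.732 (Δ 0.123); 5:3 1.667 (Δ 0.058); golden ratio 1.618 (Δ 0.009); 4:3 1.333 (Δ 0.276).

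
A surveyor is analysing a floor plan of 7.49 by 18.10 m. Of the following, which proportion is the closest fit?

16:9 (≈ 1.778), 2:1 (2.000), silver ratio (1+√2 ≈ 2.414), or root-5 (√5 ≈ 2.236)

18.10/7.49 ≈ 2.417. Nearest candidates are silver ratio (2.414, off by 0.003) and root-5 (2.236, off by 0.181).

silver ratio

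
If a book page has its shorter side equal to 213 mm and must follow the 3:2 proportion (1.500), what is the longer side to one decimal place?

319.5 mm

3:2 = 1.50000.
Longer side = 213 × 1.50000 ≈ 319.500 → 319.5 mm.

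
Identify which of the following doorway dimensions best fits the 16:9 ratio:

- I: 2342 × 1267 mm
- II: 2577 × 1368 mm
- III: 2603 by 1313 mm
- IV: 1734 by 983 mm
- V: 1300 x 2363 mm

IV

Target 16:9 ≈ 1.778.
I: 1.848 (Δ0.070)  II: 1.884 (Δ0.106)  III: 1.982 (Δ0.204)  IV: 1.764 (Δ0.014)  V: 1.818 (Δ0.040)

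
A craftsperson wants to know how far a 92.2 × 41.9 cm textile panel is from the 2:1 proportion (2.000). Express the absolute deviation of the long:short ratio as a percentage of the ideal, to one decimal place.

10.0%

Ratio = 92.2 / 41.9 ≈ 2.2005.
Ideal 2:1 = 2.0000. |2.2005 − 2.0000| / 2.0000 ≈ 10.02% → 10.0%.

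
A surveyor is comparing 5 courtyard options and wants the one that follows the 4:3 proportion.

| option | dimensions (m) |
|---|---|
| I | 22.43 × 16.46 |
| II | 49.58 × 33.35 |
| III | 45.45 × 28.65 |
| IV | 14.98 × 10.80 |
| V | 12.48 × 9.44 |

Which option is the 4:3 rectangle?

V

Ratios (long/short): I ≈ 1.363; II ≈ 1.487; III ≈ 1.586; IV ≈ 1.387; V ≈ 1.322.
4:3 ≈ 1.333; option V is nearest (Δ 0.011).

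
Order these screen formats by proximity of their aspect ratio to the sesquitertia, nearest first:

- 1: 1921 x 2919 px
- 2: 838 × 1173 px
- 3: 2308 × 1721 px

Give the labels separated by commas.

3, 2, 1

1: 2919/1921 ≈ 1.520 → |1.520 − 1.333| = 0.187
2: 1173/838 ≈ 1.400 → |1.400 − 1.333| = 0.067
3: 2308/1721 ≈ 1.341 → |1.341 − 1.333| = 0.008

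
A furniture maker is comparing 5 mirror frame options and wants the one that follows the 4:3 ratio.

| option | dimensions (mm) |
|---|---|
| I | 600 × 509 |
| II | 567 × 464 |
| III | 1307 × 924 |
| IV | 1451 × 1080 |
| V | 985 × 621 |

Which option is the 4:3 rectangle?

Ratios (long/short): I ≈ 1.179; II ≈ 1.222; III ≈ 1.415; IV ≈ 1.344; V ≈ 1.586.
4:3 ≈ 1.333; option IV is nearest (Δ 0.011).

IV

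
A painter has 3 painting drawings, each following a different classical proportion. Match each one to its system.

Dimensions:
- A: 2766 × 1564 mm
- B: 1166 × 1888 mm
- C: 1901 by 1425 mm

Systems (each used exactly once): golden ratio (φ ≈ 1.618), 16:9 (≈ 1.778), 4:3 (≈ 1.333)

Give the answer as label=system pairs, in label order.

A = 2766/1564 ≈ 1.769 → 16:9 (1.778)
B = 1888/1166 ≈ 1.619 → golden ratio (1.618)
C = 1901/1425 ≈ 1.334 → 4:3 (1.333)

A=16:9, B=golden ratio, C=4:3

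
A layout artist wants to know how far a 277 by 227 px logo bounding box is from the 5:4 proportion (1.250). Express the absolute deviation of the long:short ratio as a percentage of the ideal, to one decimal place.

2.4%

Ratio = 277 / 227 ≈ 1.2203.
Ideal 5:4 = 1.2500. |1.2203 − 1.2500| / 1.2500 ≈ 2.38% → 2.4%.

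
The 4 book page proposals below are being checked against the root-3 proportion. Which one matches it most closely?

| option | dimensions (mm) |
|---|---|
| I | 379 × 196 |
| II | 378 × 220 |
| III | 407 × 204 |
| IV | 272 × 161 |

II

Target root-3 ≈ 1.732.
I: 1.934 (Δ0.202)  II: 1.718 (Δ0.014)  III: 1.995 (Δ0.263)  IV: 1.689 (Δ0.043)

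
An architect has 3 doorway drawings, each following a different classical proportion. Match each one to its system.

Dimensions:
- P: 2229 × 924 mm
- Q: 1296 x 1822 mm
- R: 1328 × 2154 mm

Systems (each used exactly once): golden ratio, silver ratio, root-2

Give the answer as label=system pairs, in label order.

Ratios: P ≈ 2.412; Q ≈ 1.406; R ≈ 1.622.
Targets: golden ratio ≈ 1.618; silver ratio ≈ 2.414; root-2 ≈ 1.414.

P=silver ratio, Q=root-2, R=golden ratio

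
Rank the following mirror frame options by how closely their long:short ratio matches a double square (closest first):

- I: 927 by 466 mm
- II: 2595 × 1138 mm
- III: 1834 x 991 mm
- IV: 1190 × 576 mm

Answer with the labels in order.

I: 927/466 ≈ 1.989 → |1.989 − 2.000| = 0.011
II: 2595/1138 ≈ 2.280 → |2.280 − 2.000| = 0.280
III: 1834/991 ≈ 1.851 → |1.851 − 2.000| = 0.149
IV: 1190/576 ≈ 2.066 → |2.066 − 2.000| = 0.066

I, IV, III, II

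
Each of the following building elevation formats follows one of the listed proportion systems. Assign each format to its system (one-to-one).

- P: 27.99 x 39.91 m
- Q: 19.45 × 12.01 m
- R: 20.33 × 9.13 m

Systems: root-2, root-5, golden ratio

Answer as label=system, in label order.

Ratios: P ≈ 1.426; Q ≈ 1.619; R ≈ 2.227.
Targets: root-2 ≈ 1.414; root-5 ≈ 2.236; golden ratio ≈ 1.618.

P=root-2, Q=golden ratio, R=root-5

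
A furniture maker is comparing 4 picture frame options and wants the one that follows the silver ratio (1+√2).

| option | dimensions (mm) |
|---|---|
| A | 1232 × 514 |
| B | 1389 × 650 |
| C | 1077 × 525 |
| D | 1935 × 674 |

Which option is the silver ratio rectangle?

Ratios (long/short): A ≈ 2.397; B ≈ 2.137; C ≈ 2.051; D ≈ 2.871.
silver ratio ≈ 2.414; option A is nearest (Δ 0.017).

A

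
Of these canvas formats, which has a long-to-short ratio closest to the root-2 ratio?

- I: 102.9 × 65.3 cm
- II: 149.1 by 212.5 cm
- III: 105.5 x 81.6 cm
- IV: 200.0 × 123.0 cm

Ratios (long/short): I ≈ 1.576; II ≈ 1.425; III ≈ 1.293; IV ≈ 1.626.
root-2 ≈ 1.414; option II is nearest (Δ 0.011).

II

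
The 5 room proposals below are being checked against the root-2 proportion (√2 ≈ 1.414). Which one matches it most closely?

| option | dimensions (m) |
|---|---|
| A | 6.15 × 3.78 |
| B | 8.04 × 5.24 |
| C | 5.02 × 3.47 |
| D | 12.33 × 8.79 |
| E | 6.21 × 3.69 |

D

Ratios (long/short): A ≈ 1.627; B ≈ 1.534; C ≈ 1.447; D ≈ 1.403; E ≈ 1.683.
root-2 ≈ 1.414; option D is nearest (Δ 0.011).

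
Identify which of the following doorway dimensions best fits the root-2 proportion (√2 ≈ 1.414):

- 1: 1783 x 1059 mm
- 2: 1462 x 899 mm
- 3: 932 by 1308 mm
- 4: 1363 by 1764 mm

Ratios (long/short): 1 ≈ 1.684; 2 ≈ 1.626; 3 ≈ 1.403; 4 ≈ 1.294.
root-2 ≈ 1.414; option 3 is nearest (Δ 0.011).

3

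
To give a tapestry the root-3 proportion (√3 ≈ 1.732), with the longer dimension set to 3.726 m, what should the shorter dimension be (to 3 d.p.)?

2.151 m

root-3 ≈ 1.73205.
Shorter side = 3.726 ÷ 1.73205 ≈ 2.15121 → 2.151 m.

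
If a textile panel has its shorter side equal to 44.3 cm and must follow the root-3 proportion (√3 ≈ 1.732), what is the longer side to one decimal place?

root-3 ≈ 1.73205.
Longer side = 44.3 × 1.73205 ≈ 76.730 → 76.7 cm.

76.7 cm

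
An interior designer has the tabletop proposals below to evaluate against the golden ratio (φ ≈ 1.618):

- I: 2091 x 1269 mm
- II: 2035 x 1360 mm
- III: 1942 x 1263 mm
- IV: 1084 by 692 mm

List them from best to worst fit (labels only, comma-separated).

Ratios: I = 2091 / 1269 ≈ 1.648; II = 2035 / 1360 ≈ 1.496; III = 1942 / 1263 ≈ 1.538; IV = 1084 / 692 ≈ 1.566.
|Δ from 1.618|: I 0.030; II 0.122; III 0.080; IV 0.052.

I, IV, III, II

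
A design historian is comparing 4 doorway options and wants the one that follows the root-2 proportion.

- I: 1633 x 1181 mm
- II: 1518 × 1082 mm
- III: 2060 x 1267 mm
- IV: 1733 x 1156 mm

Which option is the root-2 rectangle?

Target root-2 ≈ 1.414.
I: 1.383 (Δ0.031)  II: 1.403 (Δ0.011)  III: 1.626 (Δ0.212)  IV: 1.499 (Δ0.085)

II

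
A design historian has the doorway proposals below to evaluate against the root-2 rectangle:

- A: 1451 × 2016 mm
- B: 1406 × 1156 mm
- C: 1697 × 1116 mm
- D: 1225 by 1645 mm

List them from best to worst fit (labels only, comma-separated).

A: 2016/1451 ≈ 1.389 → |1.389 − 1.414| = 0.025
B: 1406/1156 ≈ 1.216 → |1.216 − 1.414| = 0.198
C: 1697/1116 ≈ 1.521 → |1.521 − 1.414| = 0.107
D: 1645/1225 ≈ 1.343 → |1.343 − 1.414| = 0.071

A, D, C, B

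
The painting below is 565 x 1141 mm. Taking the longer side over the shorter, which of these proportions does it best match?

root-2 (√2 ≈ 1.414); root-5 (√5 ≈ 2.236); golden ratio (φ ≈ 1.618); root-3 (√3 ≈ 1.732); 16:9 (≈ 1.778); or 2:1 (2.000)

2:1

Ratio = 1141 / 565 ≈ 2.019.
Distances: root-2 1.414 (Δ 0.605); root-5 2.236 (Δ 0.217); golden ratio 1.618 (Δ 0.401); root-3 1.732 (Δ 0.287); 16:9 1.778 (Δ 0.241); 2:1 2.000 (Δ 0.019).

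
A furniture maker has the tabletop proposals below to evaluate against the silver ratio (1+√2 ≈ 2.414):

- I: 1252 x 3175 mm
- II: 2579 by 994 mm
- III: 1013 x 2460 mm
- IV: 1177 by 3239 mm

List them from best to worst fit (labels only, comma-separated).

III, I, II, IV

Ratios: I = 3175 / 1252 ≈ 2.536; II = 2579 / 994 ≈ 2.595; III = 2460 / 1013 ≈ 2.428; IV = 3239 / 1177 ≈ 2.752.
|Δ from 2.414|: I 0.122; II 0.181; III 0.014; IV 0.338.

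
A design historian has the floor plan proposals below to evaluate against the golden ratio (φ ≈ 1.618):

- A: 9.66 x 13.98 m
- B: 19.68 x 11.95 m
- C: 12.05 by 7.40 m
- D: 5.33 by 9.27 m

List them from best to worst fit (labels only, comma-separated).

C, B, D, A

Ratios: A = 13.98 / 9.66 ≈ 1.447; B = 19.68 / 11.95 ≈ 1.647; C = 12.05 / 7.40 ≈ 1.628; D = 9.27 / 5.33 ≈ 1.739.
|Δ from 1.618|: A 0.171; B 0.029; C 0.010; D 0.121.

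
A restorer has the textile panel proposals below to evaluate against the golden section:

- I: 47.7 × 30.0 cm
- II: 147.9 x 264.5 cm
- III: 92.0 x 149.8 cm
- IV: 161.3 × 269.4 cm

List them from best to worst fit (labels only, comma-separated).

III, I, IV, II

Ratios: I = 47.7 / 30.0 ≈ 1.590; II = 264.5 / 147.9 ≈ 1.788; III = 149.8 / 92.0 ≈ 1.628; IV = 269.4 / 161.3 ≈ 1.670.
|Δ from 1.618|: I 0.028; II 0.170; III 0.010; IV 0.052.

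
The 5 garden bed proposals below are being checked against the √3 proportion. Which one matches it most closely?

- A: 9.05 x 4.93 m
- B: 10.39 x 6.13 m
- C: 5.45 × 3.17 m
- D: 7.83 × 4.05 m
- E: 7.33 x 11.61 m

Target root-3 ≈ 1.732.
A: 1.836 (Δ0.104)  B: 1.695 (Δ0.037)  C: 1.719 (Δ0.013)  D: 1.933 (Δ0.201)  E: 1.584 (Δ0.148)

C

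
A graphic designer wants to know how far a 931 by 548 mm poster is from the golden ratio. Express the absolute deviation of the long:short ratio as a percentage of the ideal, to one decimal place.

Ratio = 931 / 548 ≈ 1.6989.
Ideal golden ratio ≈ 1.6180. |1.6989 − 1.6180| / 1.6180 ≈ 5.00% → 5.0%.

5.0%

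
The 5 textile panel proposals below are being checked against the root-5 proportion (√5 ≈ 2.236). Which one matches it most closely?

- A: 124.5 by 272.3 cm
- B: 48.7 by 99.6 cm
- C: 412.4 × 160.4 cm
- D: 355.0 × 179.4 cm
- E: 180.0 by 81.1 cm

E

Ratios (long/short): A ≈ 2.187; B ≈ 2.045; C ≈ 2.571; D ≈ 1.979; E ≈ 2.219.
root-5 ≈ 2.236; option E is nearest (Δ 0.017).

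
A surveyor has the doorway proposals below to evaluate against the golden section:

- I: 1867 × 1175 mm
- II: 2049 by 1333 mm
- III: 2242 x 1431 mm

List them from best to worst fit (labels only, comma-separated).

I, III, II

Ratios: I = 1867 / 1175 ≈ 1.589; II = 2049 / 1333 ≈ 1.537; III = 2242 / 1431 ≈ 1.567.
|Δ from 1.618|: I 0.029; II 0.081; III 0.051.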